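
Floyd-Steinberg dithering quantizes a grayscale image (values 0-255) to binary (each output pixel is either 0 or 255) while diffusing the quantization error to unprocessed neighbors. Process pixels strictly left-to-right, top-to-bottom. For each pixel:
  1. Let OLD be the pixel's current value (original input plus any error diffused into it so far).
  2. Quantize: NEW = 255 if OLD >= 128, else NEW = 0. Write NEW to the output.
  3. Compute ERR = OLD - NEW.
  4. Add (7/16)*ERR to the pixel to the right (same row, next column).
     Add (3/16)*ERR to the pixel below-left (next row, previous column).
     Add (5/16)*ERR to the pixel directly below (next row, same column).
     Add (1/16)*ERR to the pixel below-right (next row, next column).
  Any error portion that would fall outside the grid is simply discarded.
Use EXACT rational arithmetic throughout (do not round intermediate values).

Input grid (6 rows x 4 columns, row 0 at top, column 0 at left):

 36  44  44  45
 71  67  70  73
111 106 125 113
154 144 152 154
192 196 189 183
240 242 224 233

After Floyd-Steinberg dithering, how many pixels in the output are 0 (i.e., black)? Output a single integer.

Answer: 11

Derivation:
(0,0): OLD=36 → NEW=0, ERR=36
(0,1): OLD=239/4 → NEW=0, ERR=239/4
(0,2): OLD=4489/64 → NEW=0, ERR=4489/64
(0,3): OLD=77503/1024 → NEW=0, ERR=77503/1024
(1,0): OLD=5981/64 → NEW=0, ERR=5981/64
(1,1): OLD=72683/512 → NEW=255, ERR=-57877/512
(1,2): OLD=989415/16384 → NEW=0, ERR=989415/16384
(1,3): OLD=33411841/262144 → NEW=0, ERR=33411841/262144
(2,0): OLD=974921/8192 → NEW=0, ERR=974921/8192
(2,1): OLD=36675219/262144 → NEW=255, ERR=-30171501/262144
(2,2): OLD=57855399/524288 → NEW=0, ERR=57855399/524288
(2,3): OLD=1718680187/8388608 → NEW=255, ERR=-420414853/8388608
(3,0): OLD=711395673/4194304 → NEW=255, ERR=-358151847/4194304
(3,1): OLD=6630582535/67108864 → NEW=0, ERR=6630582535/67108864
(3,2): OLD=228836429625/1073741824 → NEW=255, ERR=-44967735495/1073741824
(3,3): OLD=2180348057103/17179869184 → NEW=0, ERR=2180348057103/17179869184
(4,0): OLD=197398030053/1073741824 → NEW=255, ERR=-76406135067/1073741824
(4,1): OLD=1568133969039/8589934592 → NEW=255, ERR=-622299351921/8589934592
(4,2): OLD=47880787946191/274877906944 → NEW=255, ERR=-22213078324529/274877906944
(4,3): OLD=812267067541849/4398046511104 → NEW=255, ERR=-309234792789671/4398046511104
(5,0): OLD=28062205374837/137438953472 → NEW=255, ERR=-6984727760523/137438953472
(5,1): OLD=780773965181747/4398046511104 → NEW=255, ERR=-340727895149773/4398046511104
(5,2): OLD=323566734913545/2199023255552 → NEW=255, ERR=-237184195252215/2199023255552
(5,3): OLD=11173755442723883/70368744177664 → NEW=255, ERR=-6770274322580437/70368744177664
Output grid:
  Row 0: ....  (4 black, running=4)
  Row 1: .#..  (3 black, running=7)
  Row 2: .#.#  (2 black, running=9)
  Row 3: #.#.  (2 black, running=11)
  Row 4: ####  (0 black, running=11)
  Row 5: ####  (0 black, running=11)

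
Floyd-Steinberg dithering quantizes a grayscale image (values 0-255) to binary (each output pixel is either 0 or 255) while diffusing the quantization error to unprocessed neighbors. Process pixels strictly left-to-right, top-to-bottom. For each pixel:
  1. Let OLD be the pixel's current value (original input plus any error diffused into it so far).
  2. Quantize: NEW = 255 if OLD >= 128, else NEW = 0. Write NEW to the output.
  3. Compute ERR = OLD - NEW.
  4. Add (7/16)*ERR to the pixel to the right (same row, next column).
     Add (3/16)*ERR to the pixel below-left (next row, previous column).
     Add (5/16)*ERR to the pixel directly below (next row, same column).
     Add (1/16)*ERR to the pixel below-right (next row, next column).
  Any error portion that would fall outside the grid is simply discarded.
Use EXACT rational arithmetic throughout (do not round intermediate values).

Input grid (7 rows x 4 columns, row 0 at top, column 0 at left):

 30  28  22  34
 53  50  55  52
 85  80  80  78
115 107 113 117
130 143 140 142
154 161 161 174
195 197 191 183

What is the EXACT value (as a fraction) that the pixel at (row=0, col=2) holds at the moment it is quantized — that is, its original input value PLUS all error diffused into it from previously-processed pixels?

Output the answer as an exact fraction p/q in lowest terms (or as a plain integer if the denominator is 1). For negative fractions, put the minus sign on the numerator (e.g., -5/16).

(0,0): OLD=30 → NEW=0, ERR=30
(0,1): OLD=329/8 → NEW=0, ERR=329/8
(0,2): OLD=5119/128 → NEW=0, ERR=5119/128
Target (0,2): original=22, with diffused error = 5119/128

Answer: 5119/128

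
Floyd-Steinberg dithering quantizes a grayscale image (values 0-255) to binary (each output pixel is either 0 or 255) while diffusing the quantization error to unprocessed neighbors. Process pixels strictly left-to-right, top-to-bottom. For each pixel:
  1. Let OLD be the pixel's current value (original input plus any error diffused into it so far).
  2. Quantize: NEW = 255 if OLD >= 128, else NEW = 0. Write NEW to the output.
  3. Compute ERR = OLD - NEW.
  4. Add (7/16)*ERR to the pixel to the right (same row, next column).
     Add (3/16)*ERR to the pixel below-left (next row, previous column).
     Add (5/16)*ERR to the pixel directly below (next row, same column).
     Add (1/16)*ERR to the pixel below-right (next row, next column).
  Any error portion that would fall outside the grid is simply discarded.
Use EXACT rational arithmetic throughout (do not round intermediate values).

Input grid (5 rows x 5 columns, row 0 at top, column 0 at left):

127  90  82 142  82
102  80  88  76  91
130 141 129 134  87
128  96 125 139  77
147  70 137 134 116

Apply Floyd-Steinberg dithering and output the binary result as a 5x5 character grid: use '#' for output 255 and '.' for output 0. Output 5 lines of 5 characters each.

Answer: .#.#.
....#
###..
..##.
#..#.

Derivation:
(0,0): OLD=127 → NEW=0, ERR=127
(0,1): OLD=2329/16 → NEW=255, ERR=-1751/16
(0,2): OLD=8735/256 → NEW=0, ERR=8735/256
(0,3): OLD=642777/4096 → NEW=255, ERR=-401703/4096
(0,4): OLD=2562031/65536 → NEW=0, ERR=2562031/65536
(1,0): OLD=31019/256 → NEW=0, ERR=31019/256
(1,1): OLD=231725/2048 → NEW=0, ERR=231725/2048
(1,2): OLD=8056753/65536 → NEW=0, ERR=8056753/65536
(1,3): OLD=28468765/262144 → NEW=0, ERR=28468765/262144
(1,4): OLD=606494647/4194304 → NEW=255, ERR=-463052873/4194304
(2,0): OLD=6195775/32768 → NEW=255, ERR=-2160065/32768
(2,1): OLD=186795429/1048576 → NEW=255, ERR=-80591451/1048576
(2,2): OLD=2704929327/16777216 → NEW=255, ERR=-1573260753/16777216
(2,3): OLD=30573424925/268435456 → NEW=0, ERR=30573424925/268435456
(2,4): OLD=468651225227/4294967296 → NEW=0, ERR=468651225227/4294967296
(3,0): OLD=1560098895/16777216 → NEW=0, ERR=1560098895/16777216
(3,1): OLD=12208722211/134217728 → NEW=0, ERR=12208722211/134217728
(3,2): OLD=653021026033/4294967296 → NEW=255, ERR=-442195634447/4294967296
(3,3): OLD=1238213842761/8589934592 → NEW=255, ERR=-952219478199/8589934592
(3,4): OLD=9582124919821/137438953472 → NEW=0, ERR=9582124919821/137438953472
(4,0): OLD=414710218689/2147483648 → NEW=255, ERR=-132898111551/2147483648
(4,1): OLD=3975983777345/68719476736 → NEW=0, ERR=3975983777345/68719476736
(4,2): OLD=126486926986223/1099511627776 → NEW=0, ERR=126486926986223/1099511627776
(4,3): OLD=2750109868465217/17592186044416 → NEW=255, ERR=-1735897572860863/17592186044416
(4,4): OLD=24682228745743943/281474976710656 → NEW=0, ERR=24682228745743943/281474976710656
Row 0: .#.#.
Row 1: ....#
Row 2: ###..
Row 3: ..##.
Row 4: #..#.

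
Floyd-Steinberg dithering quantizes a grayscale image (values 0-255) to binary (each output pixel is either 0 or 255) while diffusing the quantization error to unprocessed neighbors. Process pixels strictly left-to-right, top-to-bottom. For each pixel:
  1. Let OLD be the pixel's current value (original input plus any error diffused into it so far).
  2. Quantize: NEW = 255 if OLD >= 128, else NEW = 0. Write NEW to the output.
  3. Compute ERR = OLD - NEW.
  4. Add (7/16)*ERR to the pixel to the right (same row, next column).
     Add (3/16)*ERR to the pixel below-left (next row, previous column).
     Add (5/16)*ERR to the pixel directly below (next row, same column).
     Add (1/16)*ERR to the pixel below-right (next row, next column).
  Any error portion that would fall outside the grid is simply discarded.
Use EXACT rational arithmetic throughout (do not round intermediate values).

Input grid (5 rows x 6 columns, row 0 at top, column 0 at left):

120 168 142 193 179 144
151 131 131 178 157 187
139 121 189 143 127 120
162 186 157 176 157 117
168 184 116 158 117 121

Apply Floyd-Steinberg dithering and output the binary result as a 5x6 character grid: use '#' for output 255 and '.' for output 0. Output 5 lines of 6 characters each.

(0,0): OLD=120 → NEW=0, ERR=120
(0,1): OLD=441/2 → NEW=255, ERR=-69/2
(0,2): OLD=4061/32 → NEW=0, ERR=4061/32
(0,3): OLD=127243/512 → NEW=255, ERR=-3317/512
(0,4): OLD=1443149/8192 → NEW=255, ERR=-645811/8192
(0,5): OLD=14353691/131072 → NEW=0, ERR=14353691/131072
(1,0): OLD=5825/32 → NEW=255, ERR=-2335/32
(1,1): OLD=30615/256 → NEW=0, ERR=30615/256
(1,2): OLD=1799027/8192 → NEW=255, ERR=-289933/8192
(1,3): OLD=5034527/32768 → NEW=255, ERR=-3321313/32768
(1,4): OLD=226803141/2097152 → NEW=0, ERR=226803141/2097152
(1,5): OLD=8845268435/33554432 → NEW=255, ERR=288888275/33554432
(2,0): OLD=567789/4096 → NEW=255, ERR=-476691/4096
(2,1): OLD=12616879/131072 → NEW=0, ERR=12616879/131072
(2,2): OLD=437304365/2097152 → NEW=255, ERR=-97469395/2097152
(2,3): OLD=1829682213/16777216 → NEW=0, ERR=1829682213/16777216
(2,4): OLD=109408048399/536870912 → NEW=255, ERR=-27494034161/536870912
(2,5): OLD=919506578009/8589934592 → NEW=0, ERR=919506578009/8589934592
(3,0): OLD=301318701/2097152 → NEW=255, ERR=-233455059/2097152
(3,1): OLD=2539907641/16777216 → NEW=255, ERR=-1738282439/16777216
(3,2): OLD=16590810435/134217728 → NEW=0, ERR=16590810435/134217728
(3,3): OLD=2161686066849/8589934592 → NEW=255, ERR=-28747254111/8589934592
(3,4): OLD=11436239605265/68719476736 → NEW=255, ERR=-6087226962415/68719476736
(3,5): OLD=119293298460639/1099511627776 → NEW=0, ERR=119293298460639/1099511627776
(4,0): OLD=30544106931/268435456 → NEW=0, ERR=30544106931/268435456
(4,1): OLD=934682750919/4294967296 → NEW=255, ERR=-160533909561/4294967296
(4,2): OLD=18028260836997/137438953472 → NEW=255, ERR=-17018672298363/137438953472
(4,3): OLD=206480816070745/2199023255552 → NEW=0, ERR=206480816070745/2199023255552
(4,4): OLD=5296381426613577/35184372088832 → NEW=255, ERR=-3675633456038583/35184372088832
(4,5): OLD=58357777720654431/562949953421312 → NEW=0, ERR=58357777720654431/562949953421312
Row 0: .#.##.
Row 1: #.##.#
Row 2: #.#.#.
Row 3: ##.##.
Row 4: .##.#.

Answer: .#.##.
#.##.#
#.#.#.
##.##.
.##.#.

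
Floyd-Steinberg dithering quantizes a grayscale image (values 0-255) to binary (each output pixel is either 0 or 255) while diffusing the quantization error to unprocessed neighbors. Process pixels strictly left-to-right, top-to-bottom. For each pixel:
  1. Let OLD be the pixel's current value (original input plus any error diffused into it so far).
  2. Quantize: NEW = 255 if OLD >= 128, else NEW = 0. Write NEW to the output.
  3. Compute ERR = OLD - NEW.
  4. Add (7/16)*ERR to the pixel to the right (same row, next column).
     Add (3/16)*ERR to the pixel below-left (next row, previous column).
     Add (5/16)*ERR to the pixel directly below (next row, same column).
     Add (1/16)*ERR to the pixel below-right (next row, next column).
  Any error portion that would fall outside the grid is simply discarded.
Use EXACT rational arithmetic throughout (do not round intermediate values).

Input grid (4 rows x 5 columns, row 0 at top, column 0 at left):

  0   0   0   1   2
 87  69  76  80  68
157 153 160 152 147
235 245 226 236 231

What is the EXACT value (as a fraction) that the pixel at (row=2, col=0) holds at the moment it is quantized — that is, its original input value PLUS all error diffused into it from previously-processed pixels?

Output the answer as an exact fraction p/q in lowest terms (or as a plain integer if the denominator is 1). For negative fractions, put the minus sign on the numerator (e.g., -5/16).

Answer: 52291/256

Derivation:
(0,0): OLD=0 → NEW=0, ERR=0
(0,1): OLD=0 → NEW=0, ERR=0
(0,2): OLD=0 → NEW=0, ERR=0
(0,3): OLD=1 → NEW=0, ERR=1
(0,4): OLD=39/16 → NEW=0, ERR=39/16
(1,0): OLD=87 → NEW=0, ERR=87
(1,1): OLD=1713/16 → NEW=0, ERR=1713/16
(1,2): OLD=31495/256 → NEW=0, ERR=31495/256
(1,3): OLD=551297/4096 → NEW=255, ERR=-493183/4096
(1,4): OLD=1058183/65536 → NEW=0, ERR=1058183/65536
(2,0): OLD=52291/256 → NEW=255, ERR=-12989/256
Target (2,0): original=157, with diffused error = 52291/256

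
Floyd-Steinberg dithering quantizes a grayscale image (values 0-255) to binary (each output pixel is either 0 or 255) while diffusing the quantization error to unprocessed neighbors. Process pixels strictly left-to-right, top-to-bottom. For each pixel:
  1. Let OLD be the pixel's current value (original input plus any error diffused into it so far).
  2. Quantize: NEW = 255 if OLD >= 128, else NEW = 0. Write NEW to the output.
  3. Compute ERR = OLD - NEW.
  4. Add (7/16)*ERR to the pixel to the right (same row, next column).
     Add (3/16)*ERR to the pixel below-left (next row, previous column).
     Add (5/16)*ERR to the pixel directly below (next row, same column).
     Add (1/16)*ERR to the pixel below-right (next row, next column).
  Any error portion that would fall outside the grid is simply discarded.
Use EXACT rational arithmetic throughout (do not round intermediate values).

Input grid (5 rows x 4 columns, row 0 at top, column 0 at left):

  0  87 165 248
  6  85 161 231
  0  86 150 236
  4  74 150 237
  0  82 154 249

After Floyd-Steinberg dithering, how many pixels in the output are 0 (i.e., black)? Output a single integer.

(0,0): OLD=0 → NEW=0, ERR=0
(0,1): OLD=87 → NEW=0, ERR=87
(0,2): OLD=3249/16 → NEW=255, ERR=-831/16
(0,3): OLD=57671/256 → NEW=255, ERR=-7609/256
(1,0): OLD=357/16 → NEW=0, ERR=357/16
(1,1): OLD=14363/128 → NEW=0, ERR=14363/128
(1,2): OLD=793503/4096 → NEW=255, ERR=-250977/4096
(1,3): OLD=12560521/65536 → NEW=255, ERR=-4151159/65536
(2,0): OLD=57369/2048 → NEW=0, ERR=57369/2048
(2,1): OLD=8075803/65536 → NEW=0, ERR=8075803/65536
(2,2): OLD=23579905/131072 → NEW=255, ERR=-9843455/131072
(2,3): OLD=376480833/2097152 → NEW=255, ERR=-158292927/2097152
(3,0): OLD=37600753/1048576 → NEW=0, ERR=37600753/1048576
(3,1): OLD=1943913503/16777216 → NEW=0, ERR=1943913503/16777216
(3,2): OLD=45841277041/268435456 → NEW=255, ERR=-22609764239/268435456
(3,3): OLD=738172030359/4294967296 → NEW=255, ERR=-357044630121/4294967296
(4,0): OLD=8839800749/268435456 → NEW=0, ERR=8839800749/268435456
(4,1): OLD=255687751903/2147483648 → NEW=0, ERR=255687751903/2147483648
(4,2): OLD=11780154771271/68719476736 → NEW=255, ERR=-5743311796409/68719476736
(4,3): OLD=199223542686497/1099511627776 → NEW=255, ERR=-81151922396383/1099511627776
Output grid:
  Row 0: ..##  (2 black, running=2)
  Row 1: ..##  (2 black, running=4)
  Row 2: ..##  (2 black, running=6)
  Row 3: ..##  (2 black, running=8)
  Row 4: ..##  (2 black, running=10)

Answer: 10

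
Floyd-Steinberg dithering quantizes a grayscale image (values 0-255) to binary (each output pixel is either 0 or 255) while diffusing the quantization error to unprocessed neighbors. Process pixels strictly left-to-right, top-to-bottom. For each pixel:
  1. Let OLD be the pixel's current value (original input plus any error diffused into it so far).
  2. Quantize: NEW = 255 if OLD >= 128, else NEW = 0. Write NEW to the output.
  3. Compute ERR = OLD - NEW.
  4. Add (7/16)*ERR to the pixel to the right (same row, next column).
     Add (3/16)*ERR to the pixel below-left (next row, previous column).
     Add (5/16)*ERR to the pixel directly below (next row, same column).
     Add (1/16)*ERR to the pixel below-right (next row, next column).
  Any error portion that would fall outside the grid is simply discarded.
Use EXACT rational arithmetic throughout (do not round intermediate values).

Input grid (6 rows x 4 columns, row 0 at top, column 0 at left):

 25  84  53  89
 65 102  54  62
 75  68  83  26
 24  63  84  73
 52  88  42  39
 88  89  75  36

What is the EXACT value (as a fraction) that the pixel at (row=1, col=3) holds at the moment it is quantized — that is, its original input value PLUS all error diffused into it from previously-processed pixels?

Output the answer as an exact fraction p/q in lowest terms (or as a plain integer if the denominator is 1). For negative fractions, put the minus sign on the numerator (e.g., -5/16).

(0,0): OLD=25 → NEW=0, ERR=25
(0,1): OLD=1519/16 → NEW=0, ERR=1519/16
(0,2): OLD=24201/256 → NEW=0, ERR=24201/256
(0,3): OLD=533951/4096 → NEW=255, ERR=-510529/4096
(1,0): OLD=23197/256 → NEW=0, ERR=23197/256
(1,1): OLD=390347/2048 → NEW=255, ERR=-131893/2048
(1,2): OLD=2485799/65536 → NEW=0, ERR=2485799/65536
(1,3): OLD=47765441/1048576 → NEW=0, ERR=47765441/1048576
Target (1,3): original=62, with diffused error = 47765441/1048576

Answer: 47765441/1048576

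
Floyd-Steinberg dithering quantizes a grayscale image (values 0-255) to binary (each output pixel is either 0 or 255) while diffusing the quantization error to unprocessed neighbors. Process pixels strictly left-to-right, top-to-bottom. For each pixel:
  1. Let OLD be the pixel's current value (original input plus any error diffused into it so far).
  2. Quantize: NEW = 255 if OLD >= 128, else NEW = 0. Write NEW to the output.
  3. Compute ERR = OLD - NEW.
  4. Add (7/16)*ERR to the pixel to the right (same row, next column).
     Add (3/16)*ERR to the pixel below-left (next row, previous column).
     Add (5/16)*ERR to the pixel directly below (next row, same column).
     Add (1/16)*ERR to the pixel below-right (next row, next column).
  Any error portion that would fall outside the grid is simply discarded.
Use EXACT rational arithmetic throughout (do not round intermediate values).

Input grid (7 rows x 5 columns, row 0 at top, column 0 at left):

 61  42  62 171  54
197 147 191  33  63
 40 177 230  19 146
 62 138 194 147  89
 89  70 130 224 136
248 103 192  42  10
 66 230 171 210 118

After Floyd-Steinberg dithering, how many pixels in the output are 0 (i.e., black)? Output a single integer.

(0,0): OLD=61 → NEW=0, ERR=61
(0,1): OLD=1099/16 → NEW=0, ERR=1099/16
(0,2): OLD=23565/256 → NEW=0, ERR=23565/256
(0,3): OLD=865371/4096 → NEW=255, ERR=-179109/4096
(0,4): OLD=2285181/65536 → NEW=0, ERR=2285181/65536
(1,0): OLD=58609/256 → NEW=255, ERR=-6671/256
(1,1): OLD=364823/2048 → NEW=255, ERR=-157417/2048
(1,2): OLD=11942755/65536 → NEW=255, ERR=-4768925/65536
(1,3): OLD=-55001/262144 → NEW=0, ERR=-55001/262144
(1,4): OLD=298096789/4194304 → NEW=0, ERR=298096789/4194304
(2,0): OLD=571629/32768 → NEW=0, ERR=571629/32768
(2,1): OLD=152399487/1048576 → NEW=255, ERR=-114987393/1048576
(2,2): OLD=2591076413/16777216 → NEW=255, ERR=-1687113667/16777216
(2,3): OLD=-4370805657/268435456 → NEW=0, ERR=-4370805657/268435456
(2,4): OLD=691804237073/4294967296 → NEW=255, ERR=-403412423407/4294967296
(3,0): OLD=786685853/16777216 → NEW=0, ERR=786685853/16777216
(3,1): OLD=14291617753/134217728 → NEW=0, ERR=14291617753/134217728
(3,2): OLD=855788021027/4294967296 → NEW=255, ERR=-239428639453/4294967296
(3,3): OLD=804244972811/8589934592 → NEW=0, ERR=804244972811/8589934592
(3,4): OLD=13687791653591/137438953472 → NEW=0, ERR=13687791653591/137438953472
(4,0): OLD=265468332051/2147483648 → NEW=0, ERR=265468332051/2147483648
(4,1): OLD=10296684520723/68719476736 → NEW=255, ERR=-7226782046957/68719476736
(4,2): OLD=99813933762941/1099511627776 → NEW=0, ERR=99813933762941/1099511627776
(4,3): OLD=5421277260875027/17592186044416 → NEW=255, ERR=935269819548947/17592186044416
(4,4): OLD=55234765932107013/281474976710656 → NEW=255, ERR=-16541353129110267/281474976710656
(5,0): OLD=293473470675737/1099511627776 → NEW=255, ERR=13098005592857/1099511627776
(5,1): OLD=880450112633611/8796093022208 → NEW=0, ERR=880450112633611/8796093022208
(5,2): OLD=75310365060977635/281474976710656 → NEW=255, ERR=3534245999760355/281474976710656
(5,3): OLD=66160199891945293/1125899906842624 → NEW=0, ERR=66160199891945293/1125899906842624
(5,4): OLD=372295590207364159/18014398509481984 → NEW=0, ERR=372295590207364159/18014398509481984
(6,0): OLD=12453944793066761/140737488355328 → NEW=0, ERR=12453944793066761/140737488355328
(6,1): OLD=1365010986850578951/4503599627370496 → NEW=255, ERR=216593081871102471/4503599627370496
(6,2): OLD=15365452689935975101/72057594037927936 → NEW=255, ERR=-3009233789735648579/72057594037927936
(6,3): OLD=247592457463137839455/1152921504606846976 → NEW=255, ERR=-46402526211608139425/1152921504606846976
(6,4): OLD=2038780750772178625625/18446744073709551616 → NEW=0, ERR=2038780750772178625625/18446744073709551616
Output grid:
  Row 0: ...#.  (4 black, running=4)
  Row 1: ###..  (2 black, running=6)
  Row 2: .##.#  (2 black, running=8)
  Row 3: ..#..  (4 black, running=12)
  Row 4: .#.##  (2 black, running=14)
  Row 5: #.#..  (3 black, running=17)
  Row 6: .###.  (2 black, running=19)

Answer: 19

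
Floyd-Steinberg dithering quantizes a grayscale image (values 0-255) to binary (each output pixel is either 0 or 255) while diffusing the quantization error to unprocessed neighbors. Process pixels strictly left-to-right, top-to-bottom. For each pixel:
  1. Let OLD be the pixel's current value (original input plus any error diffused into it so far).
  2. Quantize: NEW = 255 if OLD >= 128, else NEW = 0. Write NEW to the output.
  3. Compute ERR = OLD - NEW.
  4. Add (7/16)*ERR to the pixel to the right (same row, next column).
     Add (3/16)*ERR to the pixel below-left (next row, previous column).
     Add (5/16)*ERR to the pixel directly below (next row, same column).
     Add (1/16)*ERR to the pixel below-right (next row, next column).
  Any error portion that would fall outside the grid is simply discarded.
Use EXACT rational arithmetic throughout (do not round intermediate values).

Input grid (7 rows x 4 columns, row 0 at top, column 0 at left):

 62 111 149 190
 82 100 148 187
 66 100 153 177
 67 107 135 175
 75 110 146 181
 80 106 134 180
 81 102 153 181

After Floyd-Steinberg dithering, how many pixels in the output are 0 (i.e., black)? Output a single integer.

(0,0): OLD=62 → NEW=0, ERR=62
(0,1): OLD=1105/8 → NEW=255, ERR=-935/8
(0,2): OLD=12527/128 → NEW=0, ERR=12527/128
(0,3): OLD=476809/2048 → NEW=255, ERR=-45431/2048
(1,0): OLD=10171/128 → NEW=0, ERR=10171/128
(1,1): OLD=123357/1024 → NEW=0, ERR=123357/1024
(1,2): OLD=7203169/32768 → NEW=255, ERR=-1152671/32768
(1,3): OLD=89545591/524288 → NEW=255, ERR=-44147849/524288
(2,0): OLD=1858255/16384 → NEW=0, ERR=1858255/16384
(2,1): OLD=97327253/524288 → NEW=255, ERR=-36366187/524288
(2,2): OLD=108424409/1048576 → NEW=0, ERR=108424409/1048576
(2,3): OLD=3250174133/16777216 → NEW=255, ERR=-1028015947/16777216
(3,0): OLD=750258975/8388608 → NEW=0, ERR=750258975/8388608
(3,1): OLD=20257427137/134217728 → NEW=255, ERR=-13968093503/134217728
(3,2): OLD=227543133119/2147483648 → NEW=0, ERR=227543133119/2147483648
(3,3): OLD=7169879129785/34359738368 → NEW=255, ERR=-1591854154055/34359738368
(4,0): OLD=179177711091/2147483648 → NEW=0, ERR=179177711091/2147483648
(4,1): OLD=2395531707417/17179869184 → NEW=255, ERR=-1985334934503/17179869184
(4,2): OLD=62321715995193/549755813888 → NEW=0, ERR=62321715995193/549755813888
(4,3): OLD=1959247558740063/8796093022208 → NEW=255, ERR=-283756161922977/8796093022208
(5,0): OLD=23201336195651/274877906944 → NEW=0, ERR=23201336195651/274877906944
(5,1): OLD=1172385619597557/8796093022208 → NEW=255, ERR=-1070618101065483/8796093022208
(5,2): OLD=452577313735517/4398046511104 → NEW=0, ERR=452577313735517/4398046511104
(5,3): OLD=31247196942564481/140737488355328 → NEW=255, ERR=-4640862588044159/140737488355328
(6,0): OLD=11900096044889279/140737488355328 → NEW=0, ERR=11900096044889279/140737488355328
(6,1): OLD=282661311475664553/2251799813685248 → NEW=0, ERR=282661311475664553/2251799813685248
(6,2): OLD=8152793409295179215/36028797018963968 → NEW=255, ERR=-1034549830540632625/36028797018963968
(6,3): OLD=94864756594560054697/576460752303423488 → NEW=255, ERR=-52132735242812934743/576460752303423488
Output grid:
  Row 0: .#.#  (2 black, running=2)
  Row 1: ..##  (2 black, running=4)
  Row 2: .#.#  (2 black, running=6)
  Row 3: .#.#  (2 black, running=8)
  Row 4: .#.#  (2 black, running=10)
  Row 5: .#.#  (2 black, running=12)
  Row 6: ..##  (2 black, running=14)

Answer: 14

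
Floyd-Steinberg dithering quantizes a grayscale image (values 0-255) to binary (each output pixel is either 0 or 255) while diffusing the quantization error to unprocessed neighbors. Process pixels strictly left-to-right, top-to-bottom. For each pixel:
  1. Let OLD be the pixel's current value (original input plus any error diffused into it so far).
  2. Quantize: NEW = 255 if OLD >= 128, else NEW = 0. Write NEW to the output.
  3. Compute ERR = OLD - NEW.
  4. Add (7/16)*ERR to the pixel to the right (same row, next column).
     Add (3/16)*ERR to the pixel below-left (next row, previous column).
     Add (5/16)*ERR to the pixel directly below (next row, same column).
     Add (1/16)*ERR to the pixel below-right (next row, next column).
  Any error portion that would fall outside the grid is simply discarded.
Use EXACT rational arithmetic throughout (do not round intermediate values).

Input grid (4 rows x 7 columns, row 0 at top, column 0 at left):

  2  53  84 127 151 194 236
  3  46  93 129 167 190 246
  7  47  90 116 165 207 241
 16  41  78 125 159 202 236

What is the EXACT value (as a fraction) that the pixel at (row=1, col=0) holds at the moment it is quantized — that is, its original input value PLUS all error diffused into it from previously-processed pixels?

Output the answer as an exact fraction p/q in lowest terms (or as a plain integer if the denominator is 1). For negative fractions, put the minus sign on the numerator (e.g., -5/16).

(0,0): OLD=2 → NEW=0, ERR=2
(0,1): OLD=431/8 → NEW=0, ERR=431/8
(0,2): OLD=13769/128 → NEW=0, ERR=13769/128
(0,3): OLD=356479/2048 → NEW=255, ERR=-165761/2048
(0,4): OLD=3787641/32768 → NEW=0, ERR=3787641/32768
(0,5): OLD=128225359/524288 → NEW=255, ERR=-5468081/524288
(0,6): OLD=1941434921/8388608 → NEW=255, ERR=-197660119/8388608
(1,0): OLD=1757/128 → NEW=0, ERR=1757/128
Target (1,0): original=3, with diffused error = 1757/128

Answer: 1757/128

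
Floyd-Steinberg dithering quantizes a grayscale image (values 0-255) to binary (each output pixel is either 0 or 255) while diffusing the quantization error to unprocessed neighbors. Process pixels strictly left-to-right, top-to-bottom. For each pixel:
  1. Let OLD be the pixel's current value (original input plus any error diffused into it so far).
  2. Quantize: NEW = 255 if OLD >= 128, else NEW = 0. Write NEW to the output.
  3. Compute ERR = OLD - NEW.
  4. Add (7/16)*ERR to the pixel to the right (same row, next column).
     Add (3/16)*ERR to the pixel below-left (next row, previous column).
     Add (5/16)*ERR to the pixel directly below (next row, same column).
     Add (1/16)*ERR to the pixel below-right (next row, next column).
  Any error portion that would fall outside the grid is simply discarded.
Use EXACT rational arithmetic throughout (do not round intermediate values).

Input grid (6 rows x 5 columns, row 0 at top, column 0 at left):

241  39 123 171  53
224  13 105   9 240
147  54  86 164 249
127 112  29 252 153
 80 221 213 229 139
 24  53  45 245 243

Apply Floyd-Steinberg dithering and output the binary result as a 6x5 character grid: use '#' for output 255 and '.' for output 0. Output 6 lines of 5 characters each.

(0,0): OLD=241 → NEW=255, ERR=-14
(0,1): OLD=263/8 → NEW=0, ERR=263/8
(0,2): OLD=17585/128 → NEW=255, ERR=-15055/128
(0,3): OLD=244823/2048 → NEW=0, ERR=244823/2048
(0,4): OLD=3450465/32768 → NEW=0, ERR=3450465/32768
(1,0): OLD=28901/128 → NEW=255, ERR=-3739/128
(1,1): OLD=-12733/1024 → NEW=0, ERR=-12733/1024
(1,2): OLD=2859775/32768 → NEW=0, ERR=2859775/32768
(1,3): OLD=12705043/131072 → NEW=0, ERR=12705043/131072
(1,4): OLD=676929753/2097152 → NEW=255, ERR=142155993/2097152
(2,0): OLD=2220689/16384 → NEW=255, ERR=-1957231/16384
(2,1): OLD=6495179/524288 → NEW=0, ERR=6495179/524288
(2,2): OLD=1141609761/8388608 → NEW=255, ERR=-997485279/8388608
(2,3): OLD=21532898515/134217728 → NEW=255, ERR=-12692622125/134217728
(2,4): OLD=504374955269/2147483648 → NEW=255, ERR=-43233374971/2147483648
(3,0): OLD=771681793/8388608 → NEW=0, ERR=771681793/8388608
(3,1): OLD=8479607149/67108864 → NEW=0, ERR=8479607149/67108864
(3,2): OLD=64777603007/2147483648 → NEW=0, ERR=64777603007/2147483648
(3,3): OLD=963953895431/4294967296 → NEW=255, ERR=-131262765049/4294967296
(3,4): OLD=8756742927555/68719476736 → NEW=0, ERR=8756742927555/68719476736
(4,0): OLD=142205439087/1073741824 → NEW=255, ERR=-131598726033/1073741824
(4,1): OLD=7499740506735/34359738368 → NEW=255, ERR=-1261992777105/34359738368
(4,2): OLD=114637499658081/549755813888 → NEW=255, ERR=-25550232883359/549755813888
(4,3): OLD=1978190398901871/8796093022208 → NEW=255, ERR=-264813321761169/8796093022208
(4,4): OLD=23044306959877257/140737488355328 → NEW=255, ERR=-12843752570731383/140737488355328
(5,0): OLD=-11647634963283/549755813888 → NEW=0, ERR=-11647634963283/549755813888
(5,1): OLD=69835408443335/4398046511104 → NEW=0, ERR=69835408443335/4398046511104
(5,2): OLD=4149353947305343/140737488355328 → NEW=0, ERR=4149353947305343/140737488355328
(5,3): OLD=128619812228198897/562949953421312 → NEW=255, ERR=-14932425894235663/562949953421312
(5,4): OLD=1810399333635068939/9007199254740992 → NEW=255, ERR=-486436476323884021/9007199254740992
Row 0: #.#..
Row 1: #...#
Row 2: #.###
Row 3: ...#.
Row 4: #####
Row 5: ...##

Answer: #.#..
#...#
#.###
...#.
#####
...##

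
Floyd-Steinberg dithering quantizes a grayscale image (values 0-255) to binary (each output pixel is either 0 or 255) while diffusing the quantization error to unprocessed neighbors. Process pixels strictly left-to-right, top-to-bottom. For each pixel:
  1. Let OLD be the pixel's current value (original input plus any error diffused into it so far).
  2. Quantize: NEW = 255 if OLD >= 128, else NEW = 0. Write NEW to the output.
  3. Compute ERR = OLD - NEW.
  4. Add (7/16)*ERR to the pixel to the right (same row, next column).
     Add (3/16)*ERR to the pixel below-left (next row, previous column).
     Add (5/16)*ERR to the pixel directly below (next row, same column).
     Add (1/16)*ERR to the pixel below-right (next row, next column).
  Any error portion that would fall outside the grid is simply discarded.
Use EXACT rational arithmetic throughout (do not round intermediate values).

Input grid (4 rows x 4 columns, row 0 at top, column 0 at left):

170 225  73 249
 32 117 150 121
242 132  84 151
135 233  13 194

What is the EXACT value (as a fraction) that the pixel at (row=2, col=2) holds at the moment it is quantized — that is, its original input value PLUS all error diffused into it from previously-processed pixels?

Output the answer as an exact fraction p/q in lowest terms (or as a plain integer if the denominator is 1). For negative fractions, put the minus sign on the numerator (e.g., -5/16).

Answer: 103034109/2097152

Derivation:
(0,0): OLD=170 → NEW=255, ERR=-85
(0,1): OLD=3005/16 → NEW=255, ERR=-1075/16
(0,2): OLD=11163/256 → NEW=0, ERR=11163/256
(0,3): OLD=1098045/4096 → NEW=255, ERR=53565/4096
(1,0): OLD=-1833/256 → NEW=0, ERR=-1833/256
(1,1): OLD=196065/2048 → NEW=0, ERR=196065/2048
(1,2): OLD=13353845/65536 → NEW=255, ERR=-3357835/65536
(1,3): OLD=110515779/1048576 → NEW=0, ERR=110515779/1048576
(2,0): OLD=8444731/32768 → NEW=255, ERR=88891/32768
(2,1): OLD=160484153/1048576 → NEW=255, ERR=-106902727/1048576
(2,2): OLD=103034109/2097152 → NEW=0, ERR=103034109/2097152
Target (2,2): original=84, with diffused error = 103034109/2097152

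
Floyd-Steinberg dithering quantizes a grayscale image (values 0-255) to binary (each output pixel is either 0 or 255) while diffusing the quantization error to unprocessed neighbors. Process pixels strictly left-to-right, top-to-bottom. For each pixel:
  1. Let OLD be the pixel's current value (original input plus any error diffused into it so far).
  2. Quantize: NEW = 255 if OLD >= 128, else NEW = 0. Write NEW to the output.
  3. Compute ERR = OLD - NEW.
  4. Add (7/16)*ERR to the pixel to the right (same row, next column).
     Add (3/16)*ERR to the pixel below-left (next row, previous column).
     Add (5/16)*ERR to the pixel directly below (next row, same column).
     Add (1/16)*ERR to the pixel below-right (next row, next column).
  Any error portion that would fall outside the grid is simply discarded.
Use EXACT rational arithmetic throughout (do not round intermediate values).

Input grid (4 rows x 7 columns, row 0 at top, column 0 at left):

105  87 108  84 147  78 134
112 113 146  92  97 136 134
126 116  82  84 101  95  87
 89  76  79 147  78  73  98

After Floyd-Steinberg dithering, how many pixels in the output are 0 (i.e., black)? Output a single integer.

Answer: 17

Derivation:
(0,0): OLD=105 → NEW=0, ERR=105
(0,1): OLD=2127/16 → NEW=255, ERR=-1953/16
(0,2): OLD=13977/256 → NEW=0, ERR=13977/256
(0,3): OLD=441903/4096 → NEW=0, ERR=441903/4096
(0,4): OLD=12727113/65536 → NEW=255, ERR=-3984567/65536
(0,5): OLD=53896959/1048576 → NEW=0, ERR=53896959/1048576
(0,6): OLD=2625425657/16777216 → NEW=255, ERR=-1652764423/16777216
(1,0): OLD=31213/256 → NEW=0, ERR=31213/256
(1,1): OLD=296955/2048 → NEW=255, ERR=-225285/2048
(1,2): OLD=8358167/65536 → NEW=0, ERR=8358167/65536
(1,3): OLD=45488203/262144 → NEW=255, ERR=-21358517/262144
(1,4): OLD=985404161/16777216 → NEW=0, ERR=985404161/16777216
(1,5): OLD=20869232721/134217728 → NEW=255, ERR=-13356287919/134217728
(1,6): OLD=135057027231/2147483648 → NEW=0, ERR=135057027231/2147483648
(2,0): OLD=4701433/32768 → NEW=255, ERR=-3654407/32768
(2,1): OLD=67492547/1048576 → NEW=0, ERR=67492547/1048576
(2,2): OLD=2145184777/16777216 → NEW=0, ERR=2145184777/16777216
(2,3): OLD=17913024769/134217728 → NEW=255, ERR=-16312495871/134217728
(2,4): OLD=45560059665/1073741824 → NEW=0, ERR=45560059665/1073741824
(2,5): OLD=3364815761051/34359738368 → NEW=0, ERR=3364815761051/34359738368
(2,6): OLD=78767818606829/549755813888 → NEW=255, ERR=-61419913934611/549755813888
(3,0): OLD=1110944745/16777216 → NEW=0, ERR=1110944745/16777216
(3,1): OLD=19070804789/134217728 → NEW=255, ERR=-15154715851/134217728
(3,2): OLD=54538573359/1073741824 → NEW=0, ERR=54538573359/1073741824
(3,3): OLD=632170738361/4294967296 → NEW=255, ERR=-463045922119/4294967296
(3,4): OLD=30158439731177/549755813888 → NEW=0, ERR=30158439731177/549755813888
(3,5): OLD=480738069184075/4398046511104 → NEW=0, ERR=480738069184075/4398046511104
(3,6): OLD=8235203273729685/70368744177664 → NEW=0, ERR=8235203273729685/70368744177664
Output grid:
  Row 0: .#..#.#  (4 black, running=4)
  Row 1: .#.#.#.  (4 black, running=8)
  Row 2: #..#..#  (4 black, running=12)
  Row 3: .#.#...  (5 black, running=17)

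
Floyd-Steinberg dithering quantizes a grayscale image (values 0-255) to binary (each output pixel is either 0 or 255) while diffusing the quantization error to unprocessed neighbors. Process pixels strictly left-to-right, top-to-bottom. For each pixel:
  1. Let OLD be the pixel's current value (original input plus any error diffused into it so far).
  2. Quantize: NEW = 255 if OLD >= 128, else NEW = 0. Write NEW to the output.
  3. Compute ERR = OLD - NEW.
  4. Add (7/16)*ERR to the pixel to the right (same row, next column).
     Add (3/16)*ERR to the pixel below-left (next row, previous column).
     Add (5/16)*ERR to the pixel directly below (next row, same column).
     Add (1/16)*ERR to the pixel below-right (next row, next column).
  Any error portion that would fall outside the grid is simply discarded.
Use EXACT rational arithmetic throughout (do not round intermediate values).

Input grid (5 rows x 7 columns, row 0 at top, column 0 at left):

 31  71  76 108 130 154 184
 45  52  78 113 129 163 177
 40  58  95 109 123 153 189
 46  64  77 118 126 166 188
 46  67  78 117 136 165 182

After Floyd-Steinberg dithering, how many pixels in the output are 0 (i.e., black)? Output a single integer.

(0,0): OLD=31 → NEW=0, ERR=31
(0,1): OLD=1353/16 → NEW=0, ERR=1353/16
(0,2): OLD=28927/256 → NEW=0, ERR=28927/256
(0,3): OLD=644857/4096 → NEW=255, ERR=-399623/4096
(0,4): OLD=5722319/65536 → NEW=0, ERR=5722319/65536
(0,5): OLD=201536937/1048576 → NEW=255, ERR=-65849943/1048576
(0,6): OLD=2626058143/16777216 → NEW=255, ERR=-1652131937/16777216
(1,0): OLD=18059/256 → NEW=0, ERR=18059/256
(1,1): OLD=271181/2048 → NEW=255, ERR=-251059/2048
(1,2): OLD=3058641/65536 → NEW=0, ERR=3058641/65536
(1,3): OLD=33125501/262144 → NEW=0, ERR=33125501/262144
(1,4): OLD=3249707095/16777216 → NEW=255, ERR=-1028482985/16777216
(1,5): OLD=13898060423/134217728 → NEW=0, ERR=13898060423/134217728
(1,6): OLD=402876958473/2147483648 → NEW=255, ERR=-144731371767/2147483648
(2,0): OLD=1279903/32768 → NEW=0, ERR=1279903/32768
(2,1): OLD=52365637/1048576 → NEW=0, ERR=52365637/1048576
(2,2): OLD=2474050063/16777216 → NEW=255, ERR=-1804140017/16777216
(2,3): OLD=12464104023/134217728 → NEW=0, ERR=12464104023/134217728
(2,4): OLD=184452167623/1073741824 → NEW=255, ERR=-89351997497/1073741824
(2,5): OLD=4552116901805/34359738368 → NEW=255, ERR=-4209616382035/34359738368
(2,6): OLD=66415927877515/549755813888 → NEW=0, ERR=66415927877515/549755813888
(3,0): OLD=1133633327/16777216 → NEW=0, ERR=1133633327/16777216
(3,1): OLD=12273721859/134217728 → NEW=0, ERR=12273721859/134217728
(3,2): OLD=111600903417/1073741824 → NEW=0, ERR=111600903417/1073741824
(3,3): OLD=730868523743/4294967296 → NEW=255, ERR=-364348136737/4294967296
(3,4): OLD=25131378776879/549755813888 → NEW=0, ERR=25131378776879/549755813888
(3,5): OLD=726400671737981/4398046511104 → NEW=255, ERR=-395101188593539/4398046511104
(3,6): OLD=12581421803446179/70368744177664 → NEW=255, ERR=-5362607961858141/70368744177664
(4,0): OLD=180950746465/2147483648 → NEW=0, ERR=180950746465/2147483648
(4,1): OLD=5365365930989/34359738368 → NEW=255, ERR=-3396367352851/34359738368
(4,2): OLD=31360244074243/549755813888 → NEW=0, ERR=31360244074243/549755813888
(4,3): OLD=574007791743249/4398046511104 → NEW=255, ERR=-547494068588271/4398046511104
(4,4): OLD=2592274910660131/35184372088832 → NEW=0, ERR=2592274910660131/35184372088832
(4,5): OLD=177586230888657763/1125899906842624 → NEW=255, ERR=-109518245356211357/1125899906842624
(4,6): OLD=1981838270003644325/18014398509481984 → NEW=0, ERR=1981838270003644325/18014398509481984
Output grid:
  Row 0: ...#.##  (4 black, running=4)
  Row 1: .#..#.#  (4 black, running=8)
  Row 2: ..#.##.  (4 black, running=12)
  Row 3: ...#.##  (4 black, running=16)
  Row 4: .#.#.#.  (4 black, running=20)

Answer: 20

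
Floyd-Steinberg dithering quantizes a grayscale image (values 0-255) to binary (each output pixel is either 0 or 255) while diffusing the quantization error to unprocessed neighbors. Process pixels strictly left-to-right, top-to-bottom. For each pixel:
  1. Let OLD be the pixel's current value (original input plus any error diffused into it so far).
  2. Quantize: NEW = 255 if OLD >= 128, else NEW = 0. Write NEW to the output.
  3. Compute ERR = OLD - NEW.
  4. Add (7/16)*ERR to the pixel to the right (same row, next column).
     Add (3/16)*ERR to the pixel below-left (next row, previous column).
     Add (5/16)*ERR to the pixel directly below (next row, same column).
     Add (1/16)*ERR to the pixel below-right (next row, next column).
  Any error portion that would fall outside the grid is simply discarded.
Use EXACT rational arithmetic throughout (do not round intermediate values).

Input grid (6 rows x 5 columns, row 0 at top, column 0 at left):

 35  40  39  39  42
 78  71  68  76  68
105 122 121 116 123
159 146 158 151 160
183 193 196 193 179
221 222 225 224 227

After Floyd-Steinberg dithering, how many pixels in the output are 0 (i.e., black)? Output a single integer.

(0,0): OLD=35 → NEW=0, ERR=35
(0,1): OLD=885/16 → NEW=0, ERR=885/16
(0,2): OLD=16179/256 → NEW=0, ERR=16179/256
(0,3): OLD=272997/4096 → NEW=0, ERR=272997/4096
(0,4): OLD=4663491/65536 → NEW=0, ERR=4663491/65536
(1,0): OLD=25423/256 → NEW=0, ERR=25423/256
(1,1): OLD=298537/2048 → NEW=255, ERR=-223703/2048
(1,2): OLD=3664477/65536 → NEW=0, ERR=3664477/65536
(1,3): OLD=36328793/262144 → NEW=255, ERR=-30517927/262144
(1,4): OLD=182328811/4194304 → NEW=0, ERR=182328811/4194304
(2,0): OLD=3786451/32768 → NEW=0, ERR=3786451/32768
(2,1): OLD=162645825/1048576 → NEW=255, ERR=-104741055/1048576
(2,2): OLD=1109262851/16777216 → NEW=0, ERR=1109262851/16777216
(2,3): OLD=32263668057/268435456 → NEW=0, ERR=32263668057/268435456
(2,4): OLD=781221516079/4294967296 → NEW=255, ERR=-313995144401/4294967296
(3,0): OLD=2959186339/16777216 → NEW=255, ERR=-1319003741/16777216
(3,1): OLD=13422858727/134217728 → NEW=0, ERR=13422858727/134217728
(3,2): OLD=1025243177117/4294967296 → NEW=255, ERR=-69973483363/4294967296
(3,3): OLD=1476238238101/8589934592 → NEW=255, ERR=-714195082859/8589934592
(3,4): OLD=14883352909321/137438953472 → NEW=0, ERR=14883352909321/137438953472
(4,0): OLD=380497934125/2147483648 → NEW=255, ERR=-167110396115/2147483648
(4,1): OLD=12523385452973/68719476736 → NEW=255, ERR=-5000081114707/68719476736
(4,2): OLD=164637654251715/1099511627776 → NEW=255, ERR=-115737810831165/1099511627776
(4,3): OLD=2467329635807149/17592186044416 → NEW=255, ERR=-2018677805518931/17592186044416
(4,4): OLD=44315950524845115/281474976710656 → NEW=255, ERR=-27460168536372165/281474976710656
(5,0): OLD=201254163015975/1099511627776 → NEW=255, ERR=-79121302066905/1099511627776
(5,1): OLD=1259417871455541/8796093022208 → NEW=255, ERR=-983585849207499/8796093022208
(5,2): OLD=32966588822577629/281474976710656 → NEW=0, ERR=32966588822577629/281474976710656
(5,3): OLD=241517207166406323/1125899906842624 → NEW=255, ERR=-45587269078462797/1125899906842624
(5,4): OLD=3091758827822515905/18014398509481984 → NEW=255, ERR=-1501912792095390015/18014398509481984
Output grid:
  Row 0: .....  (5 black, running=5)
  Row 1: .#.#.  (3 black, running=8)
  Row 2: .#..#  (3 black, running=11)
  Row 3: #.##.  (2 black, running=13)
  Row 4: #####  (0 black, running=13)
  Row 5: ##.##  (1 black, running=14)

Answer: 14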